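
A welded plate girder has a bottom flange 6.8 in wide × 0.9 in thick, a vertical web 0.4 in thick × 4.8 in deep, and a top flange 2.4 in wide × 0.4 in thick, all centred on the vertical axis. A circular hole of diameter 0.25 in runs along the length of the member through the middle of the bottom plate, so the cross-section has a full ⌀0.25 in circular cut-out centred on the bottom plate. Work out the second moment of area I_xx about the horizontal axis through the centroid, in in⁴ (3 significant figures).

Split into non-overlapping primitives; take the origin at the lower-left of the bounding box.
Bottom plate: 6.8 × 0.9, A = 6.12 in², y = 0.45 in, Ī = 0.4131 in⁴.
Web plate: 0.4 × 4.8, A = 1.92 in², y = 3.3 in, Ī = 3.6864 in⁴.
Top plate: 2.4 × 0.4, A = 0.96 in², y = 5.9 in, Ī = 0.0128 in⁴.
Hole (subtracted): ⌀0.25, A = 0.049087 in², y = 0.45 in, Ī = 0.00019175 in⁴.
Centroid: ȳ = ΣA·y / ΣA = 1.6459 in.
Transfer each piece to the horizontal axis through the centroid using Ī + A·d² with d = y − 1.6459:
  bottom plate: d = -1.1959 in → contributes +9.1651 in⁴
  web plate: d = 1.6541 in → contributes +8.9399 in⁴
  top plate: d = 4.2541 in → contributes +17.387 in⁴
  hole: d = -1.1959 in → contributes −0.07039 in⁴
Total I = 35.421 in⁴.

I_xx ≈ 35.4 in⁴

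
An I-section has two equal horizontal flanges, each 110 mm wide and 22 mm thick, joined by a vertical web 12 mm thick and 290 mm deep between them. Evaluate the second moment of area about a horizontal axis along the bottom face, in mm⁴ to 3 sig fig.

I_base ≈ 3.74 × 10⁸ mm⁴

Decompose the section into non-overlapping parts with the origin at the bottom-left of its bounding rectangle.
Bottom flange: 110 × 22, A = 2 420 mm², y = 11 mm, Ī = 97 607 mm⁴.
Web: 12 × 290, A = 3 480 mm², y = 167 mm, Ī = 24 389 000 mm⁴.
Top flange: 110 × 22, A = 2 420 mm², y = 323 mm, Ī = 97 607 mm⁴.
Transfer each piece to the bottom edge using Ī + A·d² with d = y − 0:
  bottom flange: d = 11 mm → contributes +390 427 mm⁴
  web: d = 167 mm → contributes +121 442 720 mm⁴
  top flange: d = 323 mm → contributes +252 573 787 mm⁴
Total I = 374 406 933 mm⁴.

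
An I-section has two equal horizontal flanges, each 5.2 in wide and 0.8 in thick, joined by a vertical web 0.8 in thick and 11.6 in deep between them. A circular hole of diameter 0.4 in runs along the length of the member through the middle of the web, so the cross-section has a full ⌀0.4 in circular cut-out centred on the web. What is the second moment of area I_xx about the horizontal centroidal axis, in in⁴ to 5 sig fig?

I_xx ≈ 424.32 in⁴

Split into non-overlapping primitives; take the origin at the lower-left of the bounding box.
Bottom flange: 5.2 × 0.8, A = 4.16 in², y = 0.4 in, Ī = 0.2218667 in⁴.
Web: 0.8 × 11.6, A = 9.28 in², y = 6.6 in, Ī = 104.0597 in⁴.
Top flange: 5.2 × 0.8, A = 4.16 in², y = 12.8 in, Ī = 0.2218667 in⁴.
Hole (subtracted): ⌀0.4, A = 0.1256637 in², y = 6.6 in, Ī = 0.001256637 in⁴.
By symmetry the centroid is at mid-height, ȳ = 6.6 in.
Transfer each piece to the horizontal centroidal axis using Ī + A·d² with d = y − 6.6:
  bottom flange: d = -6.2 in → contributes +160.1323 in⁴
  web: d = 0 in → contributes +104.0597 in⁴
  top flange: d = 6.2 in → contributes +160.1323 in⁴
  hole: d = 0 in → contributes −0.001256637 in⁴
Total I = 424.323 in⁴.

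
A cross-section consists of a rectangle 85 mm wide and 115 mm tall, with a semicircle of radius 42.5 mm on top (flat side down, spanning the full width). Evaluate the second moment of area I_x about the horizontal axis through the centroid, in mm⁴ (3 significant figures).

I_x ≈ 2.37 × 10⁷ mm⁴

Break the section into simple shapes (no overlaps), measuring from the bottom-left corner of the bounding box.
Rectangular body: 85 × 115, A = 9 775 mm², y = 57.5 mm, Ī = 10 772 865 mm⁴.
Semicircular cap: semicircle r = 42.5, A = 2837.3 mm², y = 133.04 mm, Ī = 358 086 mm⁴.
Centroid: ȳ = ΣA·y / ΣA = 74.493 mm.
Transfer each piece to the horizontal axis through the centroid using Ī + A·d² with d = y − 74.493:
  rectangular body: d = -16.993 mm → contributes +13 595 488 mm⁴
  semicircular cap: d = 58.545 mm → contributes +10 082 691 mm⁴
Total I = 23 678 180 mm⁴.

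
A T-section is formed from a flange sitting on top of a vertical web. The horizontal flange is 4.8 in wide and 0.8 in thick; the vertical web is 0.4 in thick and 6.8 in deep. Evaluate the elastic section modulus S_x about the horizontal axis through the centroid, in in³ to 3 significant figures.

S_x ≈ 5.99 in³

Decompose the section into non-overlapping parts with the origin at the bottom-left of its bounding rectangle.
Flange: 4.8 × 0.8, A = 3.84 in², y = 7.2 in, Ī = 0.2048 in⁴.
Web: 0.4 × 6.8, A = 2.72 in², y = 3.4 in, Ī = 10.481 in⁴.
Centroid: ȳ = ΣA·y / ΣA = 5.6244 in.
Transfer each piece to the horizontal axis through the centroid using Ī + A·d² with d = y − 5.6244:
  flange: d = 1.5756 in → contributes +9.7378 in⁴
  web: d = -2.2244 in → contributes +23.939 in⁴
Total I = 33.677 in⁴.
Extreme fibre distance c = 5.6244 in; S = I/c = 5.9877 in³.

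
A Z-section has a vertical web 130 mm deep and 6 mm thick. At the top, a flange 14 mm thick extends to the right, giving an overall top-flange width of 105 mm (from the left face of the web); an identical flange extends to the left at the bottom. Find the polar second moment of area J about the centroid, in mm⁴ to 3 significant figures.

J ≈ 2.04 × 10⁷ mm⁴

Treat the section as a set of non-overlapping primitives; coordinates are from the bounding-box lower-left.
Web: 6 × 130, A = 780 mm², y = 65 mm, Ī = 1 098 500 mm⁴.
Top flange (beyond web): 99 × 14, A = 1 386 mm², y = 123 mm, Ī = 22 638 mm⁴.
Bottom flange (beyond web): 99 × 14, A = 1 386 mm², y = 7 mm, Ī = 22 638 mm⁴.
Centroid: ȳ = ΣA·y / ΣA = 65 mm.
Transfer each piece to the centroidal x-axis using Ī + A·d² with d = y − 65:
  web: d = 0 mm → contributes +1 098 500 mm⁴
  top flange (beyond web): d = 58 mm → contributes +4 685 142 mm⁴
  bottom flange (beyond web): d = -58 mm → contributes +4 685 142 mm⁴
Total I = 10 468 784 mm⁴.
For the y-axis: x̄ = 102 mm.
Repeating about the centroidal y-axis gives I_y = 9 906 696 mm⁴.
Polar second moment: J = I_x + I_y = 20 375 480 mm⁴.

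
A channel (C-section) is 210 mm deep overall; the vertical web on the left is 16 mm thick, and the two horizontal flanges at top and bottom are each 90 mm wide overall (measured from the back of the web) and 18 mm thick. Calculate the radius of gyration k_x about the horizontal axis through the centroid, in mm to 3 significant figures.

k_x ≈ 78.3 mm

Decompose the section into non-overlapping parts with the origin at the bottom-left of its bounding rectangle.
Web: 16 × 210, A = 3 360 mm², y = 105 mm, Ī = 12 348 000 mm⁴.
Top flange (beyond web): 74 × 18, A = 1 332 mm², y = 201 mm, Ī = 35 964 mm⁴.
Bottom flange (beyond web): 74 × 18, A = 1 332 mm², y = 9 mm, Ī = 35 964 mm⁴.
By symmetry the centroid is at mid-height, ȳ = 105 mm.
Transfer each piece to the horizontal axis through the centroid using Ī + A·d² with d = y − 105:
  web: d = 0 mm → contributes +12 348 000 mm⁴
  top flange (beyond web): d = 96 mm → contributes +12 311 676 mm⁴
  bottom flange (beyond web): d = -96 mm → contributes +12 311 676 mm⁴
Total I = 36 971 352 mm⁴.
Radius of gyration: k = √(I/A) = √(36 971 352 / 6 024) = 78.341 mm.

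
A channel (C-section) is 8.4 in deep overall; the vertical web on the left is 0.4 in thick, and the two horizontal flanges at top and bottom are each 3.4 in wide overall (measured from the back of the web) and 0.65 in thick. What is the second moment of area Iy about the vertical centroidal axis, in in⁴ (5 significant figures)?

Decompose the section into non-overlapping parts with the origin at the bottom-left of its bounding rectangle.
Web: 0.4 × 8.4, A = 3.36 in², x = 0.2 in, Ī = 0.0448 in⁴.
Top flange (beyond web): 3 × 0.65, A = 1.95 in², x = 1.9 in, Ī = 1.4625 in⁴.
Bottom flange (beyond web): 3 × 0.65, A = 1.95 in², x = 1.9 in, Ī = 1.4625 in⁴.
Centroid: x̄ = ΣA·x / ΣA = 1.113223 in.
Transfer each piece to the vertical centroidal axis using Ī + A·d² with d = x − 1.113223:
  web: d = -0.9132231 in → contributes +2.846961 in⁴
  top flange (beyond web): d = 0.7867769 in → contributes +2.669585 in⁴
  bottom flange (beyond web): d = 0.7867769 in → contributes +2.669585 in⁴
Total I = 8.186131 in⁴.

Iy ≈ 8.1861 in⁴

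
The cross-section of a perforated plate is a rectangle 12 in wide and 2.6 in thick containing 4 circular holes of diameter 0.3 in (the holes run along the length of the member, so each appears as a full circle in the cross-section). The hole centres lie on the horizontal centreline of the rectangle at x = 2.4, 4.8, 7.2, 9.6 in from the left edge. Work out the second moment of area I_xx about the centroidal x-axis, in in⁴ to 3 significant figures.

I_xx ≈ 17.6 in⁴

Decompose the section into non-overlapping parts with the origin at the bottom-left of its bounding rectangle.
Plate: 12 × 2.6, A = 31.2 in², y = 1.3 in, Ī = 17.576 in⁴.
Hole 1 (subtracted): ⌀0.3, A = 0.070686 in², y = 1.3 in, Ī = 0.00039761 in⁴.
Hole 2 (subtracted): ⌀0.3, A = 0.070686 in², y = 1.3 in, Ī = 0.00039761 in⁴.
Hole 3 (subtracted): ⌀0.3, A = 0.070686 in², y = 1.3 in, Ī = 0.00039761 in⁴.
Hole 4 (subtracted): ⌀0.3, A = 0.070686 in², y = 1.3 in, Ī = 0.00039761 in⁴.
By symmetry the centroid is at mid-height, ȳ = 1.3 in.
All pieces are centred on the centroidal x-axis, so I = ΣĪ (holes subtracted) = 17.574 in⁴.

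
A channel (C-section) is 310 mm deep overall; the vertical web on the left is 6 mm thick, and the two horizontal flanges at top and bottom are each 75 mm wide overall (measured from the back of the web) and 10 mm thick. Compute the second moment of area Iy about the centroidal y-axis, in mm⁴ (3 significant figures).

Iy ≈ 1.67 × 10⁶ mm⁴

Break the section into simple shapes (no overlaps), measuring from the bottom-left corner of the bounding box.
Web: 6 × 310, A = 1 860 mm², x = 3 mm, Ī = 5 580 mm⁴.
Top flange (beyond web): 69 × 10, A = 690 mm², x = 40.5 mm, Ī = 273 758 mm⁴.
Bottom flange (beyond web): 69 × 10, A = 690 mm², x = 40.5 mm, Ī = 273 758 mm⁴.
Centroid: x̄ = ΣA·x / ΣA = 18.972 mm.
Transfer each piece to the centroidal y-axis using Ī + A·d² with d = x − 18.972:
  web: d = -15.972 mm → contributes +480 088 mm⁴
  top flange (beyond web): d = 21.528 mm → contributes +593 535 mm⁴
  bottom flange (beyond web): d = 21.528 mm → contributes +593 535 mm⁴
Total I = 1 667 158 mm⁴.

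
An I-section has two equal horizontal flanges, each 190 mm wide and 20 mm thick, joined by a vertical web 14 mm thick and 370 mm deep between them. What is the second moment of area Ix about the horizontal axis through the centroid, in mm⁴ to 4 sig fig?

Decompose the section into non-overlapping parts with the origin at the bottom-left of its bounding rectangle.
Bottom flange: 190 × 20, A = 3 800 mm², y = 10 mm, Ī = 126 667 mm⁴.
Web: 14 × 370, A = 5 180 mm², y = 205 mm, Ī = 59 095 167 mm⁴.
Top flange: 190 × 20, A = 3 800 mm², y = 400 mm, Ī = 126 667 mm⁴.
By symmetry the centroid is at mid-height, ȳ = 205 mm.
Transfer each piece to the horizontal axis through the centroid using Ī + A·d² with d = y − 205:
  bottom flange: d = -195 mm → contributes +144 621 667 mm⁴
  web: d = 0 mm → contributes +59 095 167 mm⁴
  top flange: d = 195 mm → contributes +144 621 667 mm⁴
Total I = 348 338 500 mm⁴.

Ix ≈ 3.483 × 10⁸ mm⁴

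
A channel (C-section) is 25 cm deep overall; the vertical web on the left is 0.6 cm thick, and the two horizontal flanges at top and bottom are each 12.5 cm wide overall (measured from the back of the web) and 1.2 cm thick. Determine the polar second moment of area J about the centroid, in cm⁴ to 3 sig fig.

J ≈ 5550 cm⁴

Split into non-overlapping primitives; take the origin at the lower-left of the bounding box.
Web: 0.6 × 25, A = 15 cm², y = 12.5 cm, Ī = 781.25 cm⁴.
Top flange (beyond web): 11.9 × 1.2, A = 14.28 cm², y = 24.4 cm, Ī = 1.7136 cm⁴.
Bottom flange (beyond web): 11.9 × 1.2, A = 14.28 cm², y = 0.6 cm, Ī = 1.7136 cm⁴.
By symmetry the centroid is at mid-height, ȳ = 12.5 cm.
Transfer each piece to the centroidal x-axis using Ī + A·d² with d = y − 12.5:
  web: d = 0 cm → contributes +781.25 cm⁴
  top flange (beyond web): d = 11.9 cm → contributes +2023.9 cm⁴
  bottom flange (beyond web): d = -11.9 cm → contributes +2023.9 cm⁴
Total I = 4829.1 cm⁴.
For the y-axis: x̄ = 4.3978 cm.
Repeating about the centroidal y-axis gives I_y = 721.65 cm⁴.
Polar second moment: J = I_x + I_y = 5550.7 cm⁴.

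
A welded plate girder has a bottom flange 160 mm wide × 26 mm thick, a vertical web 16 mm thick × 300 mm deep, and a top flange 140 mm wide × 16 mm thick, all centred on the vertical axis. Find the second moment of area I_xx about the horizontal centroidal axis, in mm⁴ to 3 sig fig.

I_xx ≈ 1.93 × 10⁸ mm⁴

Break the section into simple shapes (no overlaps), measuring from the bottom-left corner of the bounding box.
Bottom plate: 160 × 26, A = 4 160 mm², y = 13 mm, Ī = 234 347 mm⁴.
Web plate: 16 × 300, A = 4 800 mm², y = 176 mm, Ī = 36 000 000 mm⁴.
Top plate: 140 × 16, A = 2 240 mm², y = 334 mm, Ī = 47 787 mm⁴.
Centroid: ȳ = ΣA·y / ΣA = 147.06 mm.
Transfer each piece to the horizontal centroidal axis using Ī + A·d² with d = y − 147.06:
  bottom plate: d = -134.06 mm → contributes +74 995 028 mm⁴
  web plate: d = 28.943 mm → contributes +40 020 907 mm⁴
  top plate: d = 186.94 mm → contributes +78 330 482 mm⁴
Total I = 193 346 417 mm⁴.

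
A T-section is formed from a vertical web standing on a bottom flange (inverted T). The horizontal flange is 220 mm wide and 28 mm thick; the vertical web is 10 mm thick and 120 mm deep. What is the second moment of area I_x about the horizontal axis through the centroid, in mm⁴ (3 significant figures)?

Treat the section as a set of non-overlapping primitives; coordinates are from the bounding-box lower-left.
Flange: 220 × 28, A = 6 160 mm², y = 14 mm, Ī = 402 453 mm⁴.
Web: 10 × 120, A = 1 200 mm², y = 88 mm, Ī = 1 440 000 mm⁴.
Centroid: ȳ = ΣA·y / ΣA = 26.065 mm.
Transfer each piece to the horizontal axis through the centroid using Ī + A·d² with d = y − 26.065:
  flange: d = -12.065 mm → contributes +1 299 161 mm⁴
  web: d = 61.935 mm → contributes +6 043 101 mm⁴
Total I = 7 342 262 mm⁴.

I_x ≈ 7.34 × 10⁶ mm⁴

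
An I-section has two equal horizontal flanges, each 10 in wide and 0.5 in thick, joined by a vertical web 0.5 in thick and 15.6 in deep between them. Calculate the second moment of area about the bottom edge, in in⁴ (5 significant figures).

I_base ≈ 2032.7 in⁴

Break the section into simple shapes (no overlaps), measuring from the bottom-left corner of the bounding box.
Bottom flange: 10 × 0.5, A = 5 in², y = 0.25 in, Ī = 0.1041667 in⁴.
Web: 0.5 × 15.6, A = 7.8 in², y = 8.3 in, Ī = 158.184 in⁴.
Top flange: 10 × 0.5, A = 5 in², y = 16.35 in, Ī = 0.1041667 in⁴.
Transfer each piece to a horizontal axis along the bottom face using Ī + A·d² with d = y − 0:
  bottom flange: d = 0.25 in → contributes +0.4166667 in⁴
  web: d = 8.3 in → contributes +695.526 in⁴
  top flange: d = 16.35 in → contributes +1336.717 in⁴
Total I = 2032.659 in⁴.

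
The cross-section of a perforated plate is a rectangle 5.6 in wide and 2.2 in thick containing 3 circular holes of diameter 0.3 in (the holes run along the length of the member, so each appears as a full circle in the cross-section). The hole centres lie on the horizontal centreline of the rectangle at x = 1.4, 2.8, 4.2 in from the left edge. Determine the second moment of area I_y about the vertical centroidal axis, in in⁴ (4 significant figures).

I_y ≈ 31.92 in⁴

Split into non-overlapping primitives; take the origin at the lower-left of the bounding box.
Plate: 5.6 × 2.2, A = 12.32 in², x = 2.8 in, Ī = 32.1963 in⁴.
Hole 1 (subtracted): ⌀0.3, A = 0.0706858 in², x = 1.4 in, Ī = 0.000397608 in⁴.
Hole 2 (subtracted): ⌀0.3, A = 0.0706858 in², x = 2.8 in, Ī = 0.000397608 in⁴.
Hole 3 (subtracted): ⌀0.3, A = 0.0706858 in², x = 4.2 in, Ī = 0.000397608 in⁴.
By symmetry the centroid is at mid-width, x̄ = 2.8 in.
Transfer each piece to the vertical centroidal axis using Ī + A·d² with d = x − 2.8:
  plate: d = 0 in → contributes +32.1963 in⁴
  hole 1: d = -1.4 in → contributes −0.138942 in⁴
  hole 2: d = 0 in → contributes −0.000397608 in⁴
  hole 3: d = 1.4 in → contributes −0.138942 in⁴
Total I = 31.918 in⁴.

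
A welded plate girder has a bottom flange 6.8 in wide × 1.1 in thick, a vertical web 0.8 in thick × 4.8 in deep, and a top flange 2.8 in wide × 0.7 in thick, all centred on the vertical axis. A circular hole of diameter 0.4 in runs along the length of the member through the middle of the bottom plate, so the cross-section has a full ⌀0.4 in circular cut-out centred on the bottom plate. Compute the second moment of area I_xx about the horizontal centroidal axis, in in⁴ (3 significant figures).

Decompose the section into non-overlapping parts with the origin at the bottom-left of its bounding rectangle.
Bottom plate: 6.8 × 1.1, A = 7.48 in², y = 0.55 in, Ī = 0.75423 in⁴.
Web plate: 0.8 × 4.8, A = 3.84 in², y = 3.5 in, Ī = 7.3728 in⁴.
Top plate: 2.8 × 0.7, A = 1.96 in², y = 6.25 in, Ī = 0.080033 in⁴.
Hole (subtracted): ⌀0.4, A = 0.12566 in², y = 0.55 in, Ī = 0.0012566 in⁴.
Centroid: ȳ = ΣA·y / ΣA = 2.2605 in.
Transfer each piece to the horizontal centroidal axis using Ī + A·d² with d = y − 2.2605:
  bottom plate: d = -1.7105 in → contributes +22.638 in⁴
  web plate: d = 1.2395 in → contributes +13.273 in⁴
  top plate: d = 3.9895 in → contributes +31.276 in⁴
  hole: d = -1.7105 in → contributes −0.36891 in⁴
Total I = 66.818 in⁴.

I_xx ≈ 66.8 in⁴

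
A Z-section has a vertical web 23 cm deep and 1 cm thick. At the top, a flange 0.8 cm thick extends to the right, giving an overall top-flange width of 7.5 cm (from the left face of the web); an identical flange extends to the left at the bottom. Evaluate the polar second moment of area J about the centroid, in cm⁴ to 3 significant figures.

Break the section into simple shapes (no overlaps), measuring from the bottom-left corner of the bounding box.
Web: 1 × 23, A = 23 cm², y = 11.5 cm, Ī = 1013.9 cm⁴.
Top flange (beyond web): 6.5 × 0.8, A = 5.2 cm², y = 22.6 cm, Ī = 0.27733 cm⁴.
Bottom flange (beyond web): 6.5 × 0.8, A = 5.2 cm², y = 0.4 cm, Ī = 0.27733 cm⁴.
Centroid: ȳ = ΣA·y / ΣA = 11.5 cm.
Transfer each piece to the centroidal x-axis using Ī + A·d² with d = y − 11.5:
  web: d = 0 cm → contributes +1013.9 cm⁴
  top flange (beyond web): d = 11.1 cm → contributes +640.97 cm⁴
  bottom flange (beyond web): d = -11.1 cm → contributes +640.97 cm⁴
Total I = 2295.9 cm⁴.
For the y-axis: x̄ = 7 cm.
Repeating about the centroidal y-axis gives I_y = 184.78 cm⁴.
Polar second moment: J = I_x + I_y = 2480.6 cm⁴.

J ≈ 2480 cm⁴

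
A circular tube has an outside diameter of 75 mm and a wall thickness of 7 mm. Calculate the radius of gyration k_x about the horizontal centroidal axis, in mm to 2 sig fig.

k_x ≈ 24 mm

Break the section into simple shapes (no overlaps), measuring from the bottom-left corner of the bounding box.
Outer circle: ⌀75, A = 4 418 mm², y = 37.5 mm, Ī = 1 553 156 mm⁴.
Bore (subtracted): ⌀61, A = 2 922 mm², y = 37.5 mm, Ī = 679 656 mm⁴.
By symmetry the centroid is at mid-height, ȳ = 37.5 mm.
All pieces are centred on the horizontal centroidal axis, so I = ΣĪ (holes subtracted) = 873 499 mm⁴.
Radius of gyration: k = √(I/A) = √(873 499 / 1 495) = 24.17 mm.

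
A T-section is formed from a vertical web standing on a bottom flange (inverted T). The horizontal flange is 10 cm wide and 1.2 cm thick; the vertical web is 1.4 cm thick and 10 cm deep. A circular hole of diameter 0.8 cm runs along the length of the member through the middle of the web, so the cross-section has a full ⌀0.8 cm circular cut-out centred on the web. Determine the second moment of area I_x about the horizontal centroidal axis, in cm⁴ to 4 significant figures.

I_x ≈ 317.3 cm⁴

Break the section into simple shapes (no overlaps), measuring from the bottom-left corner of the bounding box.
Flange: 10 × 1.2, A = 12 cm², y = 0.6 cm, Ī = 1.44 cm⁴.
Web: 1.4 × 10, A = 14 cm², y = 6.2 cm, Ī = 116.667 cm⁴.
Hole (subtracted): ⌀0.8, A = 0.502655 cm², y = 6.2 cm, Ī = 0.0201062 cm⁴.
Centroid: ȳ = ΣA·y / ΣA = 3.56443 cm.
Transfer each piece to the horizontal centroidal axis using Ī + A·d² with d = y − 3.56443:
  flange: d = -2.96443 cm → contributes +106.894 cm⁴
  web: d = 2.63557 cm → contributes +213.914 cm⁴
  hole: d = 2.63557 cm → contributes −3.51166 cm⁴
Total I = 317.296 cm⁴.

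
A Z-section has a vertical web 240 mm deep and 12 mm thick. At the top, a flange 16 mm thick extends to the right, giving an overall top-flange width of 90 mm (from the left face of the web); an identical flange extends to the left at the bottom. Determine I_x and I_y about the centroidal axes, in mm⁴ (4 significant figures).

Split into non-overlapping primitives; take the origin at the lower-left of the bounding box.
Web: 12 × 240, A = 2 880 mm², y = 120 mm, Ī = 13 824 000 mm⁴.
Top flange (beyond web): 78 × 16, A = 1 248 mm², y = 232 mm, Ī = 26 624 mm⁴.
Bottom flange (beyond web): 78 × 16, A = 1 248 mm², y = 8 mm, Ī = 26 624 mm⁴.
Centroid: ȳ = ΣA·y / ΣA = 120 mm.
Transfer each piece to the centroidal x-axis using Ī + A·d² with d = y − 120:
  web: d = 0 mm → contributes +13 824 000 mm⁴
  top flange (beyond web): d = 112 mm → contributes +15 681 536 mm⁴
  bottom flange (beyond web): d = -112 mm → contributes +15 681 536 mm⁴
Total I = 45 187 072 mm⁴.
For the y-axis: x̄ = 84 mm.
Repeating about the centroidal y-axis gives I_y = 6 354 432 mm⁴.

I_x ≈ 4.519 × 10⁷ mm⁴, I_y ≈ 6.354 × 10⁶ mm⁴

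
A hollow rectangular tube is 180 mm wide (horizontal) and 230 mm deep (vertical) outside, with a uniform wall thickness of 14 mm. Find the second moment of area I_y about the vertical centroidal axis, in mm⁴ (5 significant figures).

Decompose the section into non-overlapping parts with the origin at the bottom-left of its bounding rectangle.
Outer rectangle: 180 × 230, A = 41 400 mm², x = 90 mm, Ī = 111 780 000 mm⁴.
Inner void (subtracted): 152 × 202, A = 30 704 mm², x = 90 mm, Ī = 59 115 435 mm⁴.
By symmetry the centroid is at mid-width, x̄ = 90 mm.
All pieces are centred on the vertical centroidal axis, so I = ΣĪ (holes subtracted) = 52 664 565 mm⁴.

I_y ≈ 5.2665 × 10⁷ mm⁴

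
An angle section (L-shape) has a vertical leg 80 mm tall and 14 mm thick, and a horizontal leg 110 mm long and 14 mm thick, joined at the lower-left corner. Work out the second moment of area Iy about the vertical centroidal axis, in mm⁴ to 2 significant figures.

Treat the section as a set of non-overlapping primitives; coordinates are from the bounding-box lower-left.
Vertical leg: 14 × 80, A = 1 120 mm², x = 7 mm, Ī = 18 293 mm⁴.
Horizontal leg (remainder): 96 × 14, A = 1 344 mm², x = 62 mm, Ī = 1 032 192 mm⁴.
Centroid: x̄ = ΣA·x / ΣA = 37 mm.
Transfer each piece to the vertical centroidal axis using Ī + A·d² with d = x − 37:
  vertical leg: d = -30 mm → contributes +1 026 293 mm⁴
  horizontal leg (remainder): d = 25 mm → contributes +1 872 192 mm⁴
Total I = 2 898 485 mm⁴.

Iy ≈ 2.9 × 10⁶ mm⁴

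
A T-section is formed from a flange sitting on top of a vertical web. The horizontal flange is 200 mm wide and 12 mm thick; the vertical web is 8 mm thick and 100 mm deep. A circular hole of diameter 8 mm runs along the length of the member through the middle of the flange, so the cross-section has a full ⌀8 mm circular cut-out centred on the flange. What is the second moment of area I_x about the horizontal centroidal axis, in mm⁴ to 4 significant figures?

Split into non-overlapping primitives; take the origin at the lower-left of the bounding box.
Flange: 200 × 12, A = 2 400 mm², y = 106 mm, Ī = 28 800 mm⁴.
Web: 8 × 100, A = 800 mm², y = 50 mm, Ī = 666 667 mm⁴.
Hole (subtracted): ⌀8, A = 50.2655 mm², y = 106 mm, Ī = 201.062 mm⁴.
Centroid: ȳ = ΣA·y / ΣA = 91.7766 mm.
Transfer each piece to the horizontal centroidal axis using Ī + A·d² with d = y − 91.7766:
  flange: d = 14.2234 mm → contributes +514 334 mm⁴
  web: d = -41.7766 mm → contributes +2 062 893 mm⁴
  hole: d = 14.2234 mm → contributes −10370.1 mm⁴
Total I = 2 566 856 mm⁴.

I_x ≈ 2.567 × 10⁶ mm⁴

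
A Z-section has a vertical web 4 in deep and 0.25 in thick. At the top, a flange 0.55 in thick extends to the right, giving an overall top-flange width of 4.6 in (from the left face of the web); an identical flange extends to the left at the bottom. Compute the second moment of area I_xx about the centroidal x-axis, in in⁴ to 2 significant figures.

I_xx ≈ 16 in⁴

Split into non-overlapping primitives; take the origin at the lower-left of the bounding box.
Web: 0.25 × 4, A = 1 in², y = 2 in, Ī = 1.333 in⁴.
Top flange (beyond web): 4.35 × 0.55, A = 2.393 in², y = 3.725 in, Ī = 0.06031 in⁴.
Bottom flange (beyond web): 4.35 × 0.55, A = 2.393 in², y = 0.275 in, Ī = 0.06031 in⁴.
Centroid: ȳ = ΣA·y / ΣA = 2 in.
Transfer each piece to the centroidal x-axis using Ī + A·d² with d = y − 2:
  web: d = 0 in → contributes +1.333 in⁴
  top flange (beyond web): d = 1.725 in → contributes +7.179 in⁴
  bottom flange (beyond web): d = -1.725 in → contributes +7.179 in⁴
Total I = 15.69 in⁴.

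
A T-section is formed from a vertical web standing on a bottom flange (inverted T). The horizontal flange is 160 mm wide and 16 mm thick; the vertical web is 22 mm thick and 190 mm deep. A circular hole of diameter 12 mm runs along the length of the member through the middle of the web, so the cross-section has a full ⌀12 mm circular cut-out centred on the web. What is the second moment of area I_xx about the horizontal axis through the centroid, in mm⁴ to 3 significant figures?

I_xx ≈ 2.93 × 10⁷ mm⁴

Break the section into simple shapes (no overlaps), measuring from the bottom-left corner of the bounding box.
Flange: 160 × 16, A = 2 560 mm², y = 8 mm, Ī = 54 613 mm⁴.
Web: 22 × 190, A = 4 180 mm², y = 111 mm, Ī = 12 574 833 mm⁴.
Hole (subtracted): ⌀12, A = 113.1 mm², y = 111 mm, Ī = 1017.9 mm⁴.
Centroid: ȳ = ΣA·y / ΣA = 71.211 mm.
Transfer each piece to the horizontal axis through the centroid using Ī + A·d² with d = y − 71.211:
  flange: d = -63.211 mm → contributes +10 283 321 mm⁴
  web: d = 39.789 mm → contributes +19 192 570 mm⁴
  hole: d = 39.789 mm → contributes −180 073 mm⁴
Total I = 29 295 819 mm⁴.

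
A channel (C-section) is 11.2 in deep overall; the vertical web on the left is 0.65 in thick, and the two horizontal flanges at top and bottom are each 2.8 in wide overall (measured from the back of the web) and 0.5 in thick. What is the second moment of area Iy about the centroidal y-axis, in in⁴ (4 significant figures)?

Treat the section as a set of non-overlapping primitives; coordinates are from the bounding-box lower-left.
Web: 0.65 × 11.2, A = 7.28 in², x = 0.325 in, Ī = 0.256317 in⁴.
Top flange (beyond web): 2.15 × 0.5, A = 1.075 in², x = 1.725 in, Ī = 0.414099 in⁴.
Bottom flange (beyond web): 2.15 × 0.5, A = 1.075 in², x = 1.725 in, Ī = 0.414099 in⁴.
Centroid: x̄ = ΣA·x / ΣA = 0.644194 in.
Transfer each piece to the centroidal y-axis using Ī + A·d² with d = x − 0.644194:
  web: d = -0.319194 in → contributes +0.998038 in⁴
  top flange (beyond web): d = 1.08081 in → contributes +1.66985 in⁴
  bottom flange (beyond web): d = 1.08081 in → contributes +1.66985 in⁴
Total I = 4.33774 in⁴.

Iy ≈ 4.338 in⁴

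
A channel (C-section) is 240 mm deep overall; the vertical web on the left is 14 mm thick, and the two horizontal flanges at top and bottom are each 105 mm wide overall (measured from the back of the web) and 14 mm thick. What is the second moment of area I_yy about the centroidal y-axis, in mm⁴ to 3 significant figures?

Decompose the section into non-overlapping parts with the origin at the bottom-left of its bounding rectangle.
Web: 14 × 240, A = 3 360 mm², x = 7 mm, Ī = 54 880 mm⁴.
Top flange (beyond web): 91 × 14, A = 1 274 mm², x = 59.5 mm, Ī = 879 166 mm⁴.
Bottom flange (beyond web): 91 × 14, A = 1 274 mm², x = 59.5 mm, Ī = 879 166 mm⁴.
Centroid: x̄ = ΣA·x / ΣA = 29.642 mm.
Transfer each piece to the centroidal y-axis using Ī + A·d² with d = x − 29.642:
  web: d = -22.642 mm → contributes +1 777 446 mm⁴
  top flange (beyond web): d = 29.858 mm → contributes +2 014 924 mm⁴
  bottom flange (beyond web): d = 29.858 mm → contributes +2 014 924 mm⁴
Total I = 5 807 293 mm⁴.

I_yy ≈ 5.81 × 10⁶ mm⁴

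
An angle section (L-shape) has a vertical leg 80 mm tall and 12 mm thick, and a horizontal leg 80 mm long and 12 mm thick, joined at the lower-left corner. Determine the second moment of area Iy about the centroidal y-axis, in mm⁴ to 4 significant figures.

Break the section into simple shapes (no overlaps), measuring from the bottom-left corner of the bounding box.
Vertical leg: 12 × 80, A = 960 mm², x = 6 mm, Ī = 11 520 mm⁴.
Horizontal leg (remainder): 68 × 12, A = 816 mm², x = 46 mm, Ī = 314 432 mm⁴.
Centroid: x̄ = ΣA·x / ΣA = 24.3784 mm.
Transfer each piece to the centroidal y-axis using Ī + A·d² with d = x − 24.3784:
  vertical leg: d = -18.3784 mm → contributes +335 774 mm⁴
  horizontal leg (remainder): d = 21.6216 mm → contributes +695 908 mm⁴
Total I = 1 031 682 mm⁴.

Iy ≈ 1.032 × 10⁶ mm⁴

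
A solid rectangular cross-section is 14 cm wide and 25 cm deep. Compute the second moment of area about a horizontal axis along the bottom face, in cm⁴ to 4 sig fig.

I_base ≈ 7.292 × 10⁴ cm⁴

The section: 14 × 25, A = 350 cm², y = 12.5 cm, Ī = 18229.2 cm⁴.
Transfer it to a horizontal axis along the bottom face using Ī + A·d² with d = y − 0:
  the section: d = 12.5 cm → contributes +72916.7 cm⁴
Total I = 72916.7 cm⁴.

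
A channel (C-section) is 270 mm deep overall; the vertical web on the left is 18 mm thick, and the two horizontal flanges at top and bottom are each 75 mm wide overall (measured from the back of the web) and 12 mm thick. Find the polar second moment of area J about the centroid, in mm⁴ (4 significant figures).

J ≈ 5.431 × 10⁷ mm⁴

Break the section into simple shapes (no overlaps), measuring from the bottom-left corner of the bounding box.
Web: 18 × 270, A = 4 860 mm², y = 135 mm, Ī = 29 524 500 mm⁴.
Top flange (beyond web): 57 × 12, A = 684 mm², y = 264 mm, Ī = 8 208 mm⁴.
Bottom flange (beyond web): 57 × 12, A = 684 mm², y = 6 mm, Ī = 8 208 mm⁴.
By symmetry the centroid is at mid-height, ȳ = 135 mm.
Transfer each piece to the centroidal x-axis using Ī + A·d² with d = y − 135:
  web: d = 0 mm → contributes +29 524 500 mm⁴
  top flange (beyond web): d = 129 mm → contributes +11 390 652 mm⁴
  bottom flange (beyond web): d = -129 mm → contributes +11 390 652 mm⁴
Total I = 52 305 804 mm⁴.
For the y-axis: x̄ = 17.237 mm.
Repeating about the centroidal y-axis gives I_y = 2 002 798 mm⁴.
Polar second moment: J = I_x + I_y = 54 308 602 mm⁴.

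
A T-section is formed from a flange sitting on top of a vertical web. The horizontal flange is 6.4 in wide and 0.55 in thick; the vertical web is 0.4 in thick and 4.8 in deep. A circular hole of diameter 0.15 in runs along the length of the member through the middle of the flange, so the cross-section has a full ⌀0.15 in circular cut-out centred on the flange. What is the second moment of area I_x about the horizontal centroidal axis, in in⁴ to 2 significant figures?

Split into non-overlapping primitives; take the origin at the lower-left of the bounding box.
Flange: 6.4 × 0.55, A = 3.52 in², y = 5.075 in, Ī = 0.08873 in⁴.
Web: 0.4 × 4.8, A = 1.92 in², y = 2.4 in, Ī = 3.686 in⁴.
Hole (subtracted): ⌀0.15, A = 0.01767 in², y = 5.075 in, Ī = 0.00002485 in⁴.
Centroid: ȳ = ΣA·y / ΣA = 4.128 in.
Transfer each piece to the horizontal centroidal axis using Ī + A·d² with d = y − 4.128:
  flange: d = 0.9472 in → contributes +3.247 in⁴
  web: d = -1.728 in → contributes +9.418 in⁴
  hole: d = 0.9472 in → contributes −0.01588 in⁴
Total I = 12.65 in⁴.

I_x ≈ 13 in⁴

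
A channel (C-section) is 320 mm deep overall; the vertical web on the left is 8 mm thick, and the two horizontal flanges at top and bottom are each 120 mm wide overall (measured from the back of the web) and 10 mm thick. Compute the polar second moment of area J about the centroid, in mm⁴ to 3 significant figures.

Decompose the section into non-overlapping parts with the origin at the bottom-left of its bounding rectangle.
Web: 8 × 320, A = 2 560 mm², y = 160 mm, Ī = 21 845 333 mm⁴.
Top flange (beyond web): 112 × 10, A = 1 120 mm², y = 315 mm, Ī = 9333.3 mm⁴.
Bottom flange (beyond web): 112 × 10, A = 1 120 mm², y = 5 mm, Ī = 9333.3 mm⁴.
By symmetry the centroid is at mid-height, ȳ = 160 mm.
Transfer each piece to the centroidal x-axis using Ī + A·d² with d = y − 160:
  web: d = 0 mm → contributes +21 845 333 mm⁴
  top flange (beyond web): d = 155 mm → contributes +26 917 333 mm⁴
  bottom flange (beyond web): d = -155 mm → contributes +26 917 333 mm⁴
Total I = 75 680 000 mm⁴.
For the y-axis: x̄ = 32 mm.
Repeating about the centroidal y-axis gives I_y = 6 656 000 mm⁴.
Polar second moment: J = I_x + I_y = 82 336 000 mm⁴.

J ≈ 8.23 × 10⁷ mm⁴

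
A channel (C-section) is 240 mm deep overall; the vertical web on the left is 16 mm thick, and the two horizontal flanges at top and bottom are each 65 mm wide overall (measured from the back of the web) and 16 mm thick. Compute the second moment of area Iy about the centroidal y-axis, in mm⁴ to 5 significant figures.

Iy ≈ 1.5717 × 10⁶ mm⁴

Treat the section as a set of non-overlapping primitives; coordinates are from the bounding-box lower-left.
Web: 16 × 240, A = 3 840 mm², x = 8 mm, Ī = 81 920 mm⁴.
Top flange (beyond web): 49 × 16, A = 784 mm², x = 40.5 mm, Ī = 156865.3 mm⁴.
Bottom flange (beyond web): 49 × 16, A = 784 mm², x = 40.5 mm, Ī = 156865.3 mm⁴.
Centroid: x̄ = ΣA·x / ΣA = 17.42308 mm.
Transfer each piece to the centroidal y-axis using Ī + A·d² with d = x − 17.42308:
  web: d = -9.423077 mm → contributes +422890.4 mm⁴
  top flange (beyond web): d = 23.07692 mm → contributes +574380.1 mm⁴
  bottom flange (beyond web): d = 23.07692 mm → contributes +574380.1 mm⁴
Total I = 1 571 651 mm⁴.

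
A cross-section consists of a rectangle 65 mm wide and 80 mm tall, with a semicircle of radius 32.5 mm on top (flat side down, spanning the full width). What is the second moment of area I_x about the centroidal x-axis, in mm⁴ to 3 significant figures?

I_x ≈ 6.54 × 10⁶ mm⁴

Split into non-overlapping primitives; take the origin at the lower-left of the bounding box.
Rectangular body: 65 × 80, A = 5 200 mm², y = 40 mm, Ī = 2 773 333 mm⁴.
Semicircular cap: semicircle r = 32.5, A = 1659.2 mm², y = 93.793 mm, Ī = 122 452 mm⁴.
Centroid: ȳ = ΣA·y / ΣA = 53.012 mm.
Transfer each piece to the centroidal x-axis using Ī + A·d² with d = y − 53.012:
  rectangular body: d = -13.012 mm → contributes +3 653 762 mm⁴
  semicircular cap: d = 40.781 mm → contributes +2 881 827 mm⁴
Total I = 6 535 588 mm⁴.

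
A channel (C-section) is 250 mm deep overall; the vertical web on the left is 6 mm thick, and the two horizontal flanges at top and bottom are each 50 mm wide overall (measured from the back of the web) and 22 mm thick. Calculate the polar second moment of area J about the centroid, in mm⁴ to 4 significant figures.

J ≈ 3.390 × 10⁷ mm⁴

Split into non-overlapping primitives; take the origin at the lower-left of the bounding box.
Web: 6 × 250, A = 1 500 mm², y = 125 mm, Ī = 7 812 500 mm⁴.
Top flange (beyond web): 44 × 22, A = 968 mm², y = 239 mm, Ī = 39042.7 mm⁴.
Bottom flange (beyond web): 44 × 22, A = 968 mm², y = 11 mm, Ī = 39042.7 mm⁴.
By symmetry the centroid is at mid-height, ȳ = 125 mm.
Transfer each piece to the centroidal x-axis using Ī + A·d² with d = y − 125:
  web: d = 0 mm → contributes +7 812 500 mm⁴
  top flange (beyond web): d = 114 mm → contributes +12 619 171 mm⁴
  bottom flange (beyond web): d = -114 mm → contributes +12 619 171 mm⁴
Total I = 33 050 841 mm⁴.
For the y-axis: x̄ = 17.0861 mm.
Repeating about the centroidal y-axis gives I_y = 845 072 mm⁴.
Polar second moment: J = I_x + I_y = 33 895 913 mm⁴.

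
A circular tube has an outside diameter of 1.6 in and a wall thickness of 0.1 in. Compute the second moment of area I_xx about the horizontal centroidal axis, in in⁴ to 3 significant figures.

Split into non-overlapping primitives; take the origin at the lower-left of the bounding box.
Outer circle: ⌀1.6, A = 2.0106 in², y = 0.8 in, Ī = 0.3217 in⁴.
Bore (subtracted): ⌀1.4, A = 1.5394 in², y = 0.8 in, Ī = 0.18857 in⁴.
By symmetry the centroid is at mid-height, ȳ = 0.8 in.
All pieces are centred on the horizontal centroidal axis, so I = ΣĪ (holes subtracted) = 0.13312 in⁴.

I_xx ≈ 0.133 in⁴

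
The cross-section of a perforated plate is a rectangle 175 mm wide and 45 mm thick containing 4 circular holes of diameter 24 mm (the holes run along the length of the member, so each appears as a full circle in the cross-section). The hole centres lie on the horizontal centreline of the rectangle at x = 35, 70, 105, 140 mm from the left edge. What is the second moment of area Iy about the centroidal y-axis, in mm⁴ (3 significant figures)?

Decompose the section into non-overlapping parts with the origin at the bottom-left of its bounding rectangle.
Plate: 175 × 45, A = 7 875 mm², x = 87.5 mm, Ī = 20 097 656 mm⁴.
Hole 1 (subtracted): ⌀24, A = 452.39 mm², x = 35 mm, Ī = 16 286 mm⁴.
Hole 2 (subtracted): ⌀24, A = 452.39 mm², x = 70 mm, Ī = 16 286 mm⁴.
Hole 3 (subtracted): ⌀24, A = 452.39 mm², x = 105 mm, Ī = 16 286 mm⁴.
Hole 4 (subtracted): ⌀24, A = 452.39 mm², x = 140 mm, Ī = 16 286 mm⁴.
By symmetry the centroid is at mid-width, x̄ = 87.5 mm.
Transfer each piece to the centroidal y-axis using Ī + A·d² with d = x − 87.5:
  plate: d = 0 mm → contributes +20 097 656 mm⁴
  hole 1: d = -52.5 mm → contributes −1 263 184 mm⁴
  hole 2: d = -17.5 mm → contributes −154 830 mm⁴
  hole 3: d = 17.5 mm → contributes −154 830 mm⁴
  hole 4: d = 52.5 mm → contributes −1 263 184 mm⁴
Total I = 17 261 627 mm⁴.

Iy ≈ 1.73 × 10⁷ mm⁴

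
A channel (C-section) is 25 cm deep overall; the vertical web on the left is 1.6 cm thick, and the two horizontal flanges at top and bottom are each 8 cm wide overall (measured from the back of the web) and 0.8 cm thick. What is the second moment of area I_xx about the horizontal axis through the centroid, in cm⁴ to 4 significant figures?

I_xx ≈ 3583 cm⁴

Split into non-overlapping primitives; take the origin at the lower-left of the bounding box.
Web: 1.6 × 25, A = 40 cm², y = 12.5 cm, Ī = 2083.33 cm⁴.
Top flange (beyond web): 6.4 × 0.8, A = 5.12 cm², y = 24.6 cm, Ī = 0.273067 cm⁴.
Bottom flange (beyond web): 6.4 × 0.8, A = 5.12 cm², y = 0.4 cm, Ī = 0.273067 cm⁴.
By symmetry the centroid is at mid-height, ȳ = 12.5 cm.
Transfer each piece to the horizontal axis through the centroid using Ī + A·d² with d = y − 12.5:
  web: d = 0 cm → contributes +2083.33 cm⁴
  top flange (beyond web): d = 12.1 cm → contributes +749.892 cm⁴
  bottom flange (beyond web): d = -12.1 cm → contributes +749.892 cm⁴
Total I = 3583.12 cm⁴.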